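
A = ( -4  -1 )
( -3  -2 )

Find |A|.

det(A) = (-4)·(-2) − (-1)·(-3) = 8 − 3 = 5

det(A) = 5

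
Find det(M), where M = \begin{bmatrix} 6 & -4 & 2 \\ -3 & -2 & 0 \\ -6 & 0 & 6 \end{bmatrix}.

Expand along column 2:
  − (-4) · |-3 0; -6 6| = −(-4)·(-18 − 0) = -72
  + (-2) · |6 2; -6 6| = (-2)·(36 − (-12)) = -96
Sum: (-72) + (-96) = -168

The determinant is -168.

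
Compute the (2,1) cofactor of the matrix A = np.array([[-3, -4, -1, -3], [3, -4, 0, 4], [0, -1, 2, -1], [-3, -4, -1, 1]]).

36

Delete row 2 and column 1; the remaining 3×3 submatrix is [-4 -1 -3; -1 2 -1; -4 -1 1].
Its determinant is -36.
The cofactor carries sign (−1)^(2+1) = −1, so C_{2,1} = −(-36) = 36.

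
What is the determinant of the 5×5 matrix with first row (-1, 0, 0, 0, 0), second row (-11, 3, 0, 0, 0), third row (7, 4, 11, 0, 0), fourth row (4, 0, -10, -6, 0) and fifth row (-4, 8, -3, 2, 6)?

The determinant is 1188.

The matrix is lower triangular, so the determinant is the product of the diagonal entries:
det = (-1) · (3) · (11) · (-6) · (6) = 1188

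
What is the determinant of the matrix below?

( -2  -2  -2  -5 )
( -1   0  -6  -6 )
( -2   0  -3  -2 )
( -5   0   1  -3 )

Expand along column 2 (it has 3 zeros):
  − (-2) · M_12   where M_12 = det([-1 -6 -6; -2 -3 -2; -5 1 -3]) = 67
det = (-1)·(-2)·(67) = 134

134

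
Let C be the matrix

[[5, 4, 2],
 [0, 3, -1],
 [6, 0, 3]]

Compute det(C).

det(C) = -15

Expand along column 1:
  + 5 · |3 -1; 0 3| = 5·(9 − 0) = 45
  + 6 · |4 2; 3 -1| = 6·(-4 − 6) = -60
Sum: (45) + (-60) = -15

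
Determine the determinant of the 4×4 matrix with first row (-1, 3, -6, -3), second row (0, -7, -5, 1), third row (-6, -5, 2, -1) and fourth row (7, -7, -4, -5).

Expand along row 2 (it has 1 zero):
  + (-7) · M_22   where M_22 = det([-1 -6 -3; -6 2 -1; 7 -4 -5]) = 206
  − (-5) · M_23   where M_23 = det([-1 3 -3; -6 -5 -1; 7 -7 -5]) = -360
  + (1) · M_24   where M_24 = det([-1 3 -6; -6 -5 2; 7 -7 -4]) = -526
det = (+1)·(-7)·(206) + (-1)·(-5)·(-360) + (+1)·(1)·(-526) = -3768

-3768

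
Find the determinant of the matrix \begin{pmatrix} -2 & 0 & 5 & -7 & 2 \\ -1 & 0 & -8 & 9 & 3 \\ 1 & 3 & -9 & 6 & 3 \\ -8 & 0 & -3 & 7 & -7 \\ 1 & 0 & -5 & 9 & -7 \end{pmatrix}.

The determinant is 27.

Expand along column 2 (it has 4 zeros):
  − (3) · M_32   where M_32 = det([-2 5 -7 2; -1 -8 9 3; -8 -3 7 -7; 1 -5 9 -7]) = -9
det = (-1)·(3)·(-9) = 27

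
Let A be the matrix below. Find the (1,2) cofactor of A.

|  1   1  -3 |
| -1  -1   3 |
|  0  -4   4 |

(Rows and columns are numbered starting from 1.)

Delete row 1 and column 2; the remaining 2×2 submatrix is [-1 3; 0 4].
Its determinant is (-1)·4 − 3·0 = -4.
The cofactor carries sign (−1)^(1+2) = −1, so C_{1,2} = −(-4) = 4.

4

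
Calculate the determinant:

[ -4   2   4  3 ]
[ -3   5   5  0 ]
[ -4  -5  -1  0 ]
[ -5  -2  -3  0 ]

The determinant is 477.

Expand along column 4 (it has 3 zeros):
  − (3) · M_14   where M_14 = det([-3 5 5; -4 -5 -1; -5 -2 -3]) = -159
det = (-1)·(3)·(-159) = 477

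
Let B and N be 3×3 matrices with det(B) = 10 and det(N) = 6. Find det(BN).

60

det(BN) = det(B)·det(N) = (10)·(6) = 60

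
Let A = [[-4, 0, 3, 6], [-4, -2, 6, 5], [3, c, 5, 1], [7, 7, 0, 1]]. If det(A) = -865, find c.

-4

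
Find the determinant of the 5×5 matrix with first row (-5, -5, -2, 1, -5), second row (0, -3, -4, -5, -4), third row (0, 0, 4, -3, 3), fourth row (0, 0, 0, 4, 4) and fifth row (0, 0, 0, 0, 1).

The matrix is upper triangular, so the determinant is the product of the diagonal entries:
det = (-5) · (-3) · (4) · (4) · (1) = 240

240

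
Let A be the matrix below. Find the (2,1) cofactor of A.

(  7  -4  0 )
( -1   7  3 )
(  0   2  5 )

20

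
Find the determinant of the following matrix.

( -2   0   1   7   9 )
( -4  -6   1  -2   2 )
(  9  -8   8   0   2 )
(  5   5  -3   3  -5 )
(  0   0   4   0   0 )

Expand along row 5 (it has 4 zeros):
  + (4) · M_53   where M_53 = det([-2 0 7 9; -4 -6 -2 2; 9 -8 0 2; 5 5 3 -5]) = -2848
det = (+1)·(4)·(-2848) = -11392

The determinant is -11392.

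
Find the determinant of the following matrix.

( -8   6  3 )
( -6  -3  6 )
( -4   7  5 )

Expand along column 1:
  + (-8) · |-3 6; 7 5| = (-8)·(-15 − 42) = 456
  − (-6) · |6 3; 7 5| = −(-6)·(30 − 21) = 54
  + (-4) · |6 3; -3 6| = (-4)·(36 − (-9)) = -180
Sum: (456) + (54) + (-180) = 330

330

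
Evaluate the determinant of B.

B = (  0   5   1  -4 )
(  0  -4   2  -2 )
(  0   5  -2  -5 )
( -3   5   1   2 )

det(B) = -276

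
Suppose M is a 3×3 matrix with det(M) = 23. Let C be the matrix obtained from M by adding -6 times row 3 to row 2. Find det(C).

Adding a multiple of one row to another leaves the determinant unchanged.
det(C) = (1)·(23) = 23

23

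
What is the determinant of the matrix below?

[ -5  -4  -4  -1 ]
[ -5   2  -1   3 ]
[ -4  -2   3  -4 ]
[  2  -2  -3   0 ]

0

Expand along row 4 (it has 1 zero):
  − (2) · M_41   where M_41 = det([-4 -4 -1; 2 -1 3; -2 3 -4]) = 8
  + (-2) · M_42   where M_42 = det([-5 -4 -1; -5 -1 3; -4 3 -4]) = 172
  − (-3) · M_43   where M_43 = det([-5 -4 -1; -5 2 3; -4 -2 -4]) = 120
det = (-1)·(2)·(8) + (+1)·(-2)·(172) + (-1)·(-3)·(120) = 0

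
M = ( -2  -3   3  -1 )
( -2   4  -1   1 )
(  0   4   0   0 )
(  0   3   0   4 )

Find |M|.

-128

Expand along row 3 (it has 3 zeros):
  − (4) · M_32   where M_32 = det([-2 3 -1; -2 -1 1; 0 0 4]) = 32
det = (-1)·(4)·(32) = -128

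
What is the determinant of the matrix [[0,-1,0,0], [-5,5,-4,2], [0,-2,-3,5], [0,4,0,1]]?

15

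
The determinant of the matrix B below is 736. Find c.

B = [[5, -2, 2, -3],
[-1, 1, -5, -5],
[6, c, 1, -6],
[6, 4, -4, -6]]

c = 3

Expanding along the column containing c, det(B) is linear in c: det(B) = (124)·c + (364).
Set (124)·c + (364) = 736  ⇒  (124)·c = 372  ⇒  c = 3.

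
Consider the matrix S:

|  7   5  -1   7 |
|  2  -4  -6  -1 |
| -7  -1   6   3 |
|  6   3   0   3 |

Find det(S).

Expand along row 4 (it has 1 zero):
  − (6) · M_41   where M_41 = det([5 -1 7; -4 -6 -1; -1 6 3]) = -283
  + (3) · M_42   where M_42 = det([7 -1 7; 2 -6 -1; -7 6 3]) = -295
  + (3) · M_44   where M_44 = det([7 5 -1; 2 -4 -6; -7 -1 6]) = -30
det = (-1)·(6)·(-283) + (+1)·(3)·(-295) + (+1)·(3)·(-30) = 723

The determinant is 723.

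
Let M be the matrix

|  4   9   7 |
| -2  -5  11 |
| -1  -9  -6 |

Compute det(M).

det(M) = 400

Expand along column 1:
  + 4 · |-5 11; -9 -6| = 4·(30 − (-99)) = 516
  − (-2) · |9 7; -9 -6| = −(-2)·(-54 − (-63)) = 18
  + (-1) · |9 7; -5 11| = (-1)·(99 − (-35)) = -134
Sum: (516) + (18) + (-134) = 400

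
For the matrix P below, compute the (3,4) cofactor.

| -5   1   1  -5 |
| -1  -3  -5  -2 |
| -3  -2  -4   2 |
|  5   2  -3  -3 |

The cofactor is 110.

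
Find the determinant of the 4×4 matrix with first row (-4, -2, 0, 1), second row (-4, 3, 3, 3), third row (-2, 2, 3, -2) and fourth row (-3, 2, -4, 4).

Expand along row 1 (it has 1 zero):
  + (-4) · M_11   where M_11 = det([3 3 3; 2 3 -2; 2 -4 4]) = -66
  − (-2) · M_12   where M_12 = det([-4 3 3; -2 3 -2; -3 -4 4]) = 77
  − (1) · M_14   where M_14 = det([-4 3 3; -2 2 3; -3 2 -4]) = 11
det = (+1)·(-4)·(-66) + (-1)·(-2)·(77) + (-1)·(1)·(11) = 407

407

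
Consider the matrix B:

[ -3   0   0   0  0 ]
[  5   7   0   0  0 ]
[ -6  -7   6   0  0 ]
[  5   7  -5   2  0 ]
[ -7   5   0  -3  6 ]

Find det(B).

The determinant is -1512.

B is lower triangular, so det(B) is the product of the diagonal entries:
det = (-3) · (7) · (6) · (2) · (6) = -1512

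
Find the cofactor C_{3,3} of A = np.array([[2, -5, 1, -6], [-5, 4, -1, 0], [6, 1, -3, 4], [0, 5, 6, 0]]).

The cofactor is 150.

Delete row 3 and column 3; the remaining 3×3 submatrix is [2 -5 -6; -5 4 0; 0 5 0].
Its determinant is 150.
The cofactor carries sign (−1)^(3+3) = +1, so C_{3,3} = +(150) = 150.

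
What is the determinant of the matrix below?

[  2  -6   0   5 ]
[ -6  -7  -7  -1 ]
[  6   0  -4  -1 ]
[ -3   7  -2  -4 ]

The determinant is 1502.

Expand along row 1 (it has 1 zero):
  + (2) · M_11   where M_11 = det([-7 -7 -1; 0 -4 -1; 7 -2 -4]) = -77
  − (-6) · M_12   where M_12 = det([-6 -7 -1; 6 -4 -1; -3 -2 -4]) = -249
  − (5) · M_14   where M_14 = det([-6 -7 -7; 6 0 -4; -3 7 -2]) = -630
det = (+1)·(2)·(-77) + (-1)·(-6)·(-249) + (-1)·(5)·(-630) = 1502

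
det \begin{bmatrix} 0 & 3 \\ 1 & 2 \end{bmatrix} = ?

-3

det = 0·2 − 3·1 = 0 − 3 = -3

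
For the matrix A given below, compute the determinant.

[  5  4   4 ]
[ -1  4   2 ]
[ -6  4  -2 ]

Expand along row 1:
  + 5 · |4 2; 4 -2| = 5·(-8 − 8) = -80
  − 4 · |-1 2; -6 -2| = −4·(2 − (-12)) = -56
  + 4 · |-1 4; -6 4| = 4·(-4 − (-24)) = 80
Sum: (-80) + (-56) + (80) = -56

The determinant is -56.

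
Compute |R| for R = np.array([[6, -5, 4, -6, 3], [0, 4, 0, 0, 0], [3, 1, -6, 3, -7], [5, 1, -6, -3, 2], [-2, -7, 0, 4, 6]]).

det(R) = 10784

Expand along row 2 (it has 4 zeros):
  + (4) · M_22   where M_22 = det([6 4 -6 3; 3 -6 3 -7; 5 -6 -3 2; -2 0 4 6]) = 2696
det = (+1)·(4)·(2696) = 10784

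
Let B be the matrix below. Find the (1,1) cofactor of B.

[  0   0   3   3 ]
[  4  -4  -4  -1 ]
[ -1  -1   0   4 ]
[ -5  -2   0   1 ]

28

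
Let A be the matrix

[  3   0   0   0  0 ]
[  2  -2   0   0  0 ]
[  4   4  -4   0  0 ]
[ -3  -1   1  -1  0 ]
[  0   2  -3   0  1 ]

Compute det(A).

-24

A is lower triangular, so det(A) is the product of the diagonal entries:
det = (3) · (-2) · (-4) · (-1) · (1) = -24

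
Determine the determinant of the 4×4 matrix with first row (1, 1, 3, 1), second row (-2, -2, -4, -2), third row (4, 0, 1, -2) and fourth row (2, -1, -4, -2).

4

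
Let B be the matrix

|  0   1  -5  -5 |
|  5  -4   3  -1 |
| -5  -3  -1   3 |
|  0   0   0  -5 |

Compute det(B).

-825

Expand along row 4 (it has 3 zeros):
  + (-5) · M_44   where M_44 = det([0 1 -5; 5 -4 3; -5 -3 -1]) = 165
det = (+1)·(-5)·(165) = -825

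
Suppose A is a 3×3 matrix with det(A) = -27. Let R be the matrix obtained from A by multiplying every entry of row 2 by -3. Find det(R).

Scaling one row by -3 multiplies the determinant by -3.
det(R) = (-3)·(-27) = 81

det(R) = 81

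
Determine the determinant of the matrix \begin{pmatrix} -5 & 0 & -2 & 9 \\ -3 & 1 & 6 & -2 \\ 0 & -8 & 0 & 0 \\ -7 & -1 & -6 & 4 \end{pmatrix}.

3424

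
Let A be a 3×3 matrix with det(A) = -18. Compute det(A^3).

The determinant is -5832.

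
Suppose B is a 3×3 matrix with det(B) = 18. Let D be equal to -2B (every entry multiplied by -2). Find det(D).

For a 3×3 matrix, det(-2B) = (-2)^3·det(B) = -8·det(B).
det(D) = (-8)·(18) = -144

-144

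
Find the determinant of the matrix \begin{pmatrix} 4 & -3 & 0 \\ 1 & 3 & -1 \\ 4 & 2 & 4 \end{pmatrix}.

Expand along row 1:
  + 4 · |3 -1; 2 4| = 4·(12 − (-2)) = 56
  − (-3) · |1 -1; 4 4| = −(-3)·(4 − (-4)) = 24
Sum: (56) + (24) = 80

The determinant is 80.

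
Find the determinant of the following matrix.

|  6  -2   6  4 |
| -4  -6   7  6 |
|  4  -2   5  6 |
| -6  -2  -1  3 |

Expand along row 1:
  + (6) · M_11   where M_11 = det([-6 7 6; -2 5 6; -2 -1 3]) = -96
  − (-2) · M_12   where M_12 = det([-4 7 6; 4 5 6; -6 -1 3]) = -264
  + (6) · M_13   where M_13 = det([-4 -6 6; 4 -2 6; -6 -2 3]) = 144
  − (4) · M_14   where M_14 = det([-4 -6 7; 4 -2 5; -6 -2 -1]) = -32
det = (+1)·(6)·(-96) + (-1)·(-2)·(-264) + (+1)·(6)·(144) + (-1)·(4)·(-32) = -112

-112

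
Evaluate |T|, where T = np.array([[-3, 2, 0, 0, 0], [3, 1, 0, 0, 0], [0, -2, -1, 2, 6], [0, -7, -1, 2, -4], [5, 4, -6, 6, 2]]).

-540

T is block lower-triangular with a 2×2 block and a 3×3 block on the diagonal, so its determinant equals the product of the determinants of the diagonal blocks.
det of the 2×2 block = -9
det of the 3×3 block = 60
det = (-9)·(60) = -540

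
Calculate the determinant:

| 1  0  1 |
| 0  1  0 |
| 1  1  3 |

2

Expand along row 2:
  + 1 · |1 1; 1 3| = 1·(3 − 1) = 2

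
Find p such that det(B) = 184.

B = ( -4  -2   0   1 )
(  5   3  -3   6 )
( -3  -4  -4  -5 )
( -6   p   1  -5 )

-5

Expanding along the row containing p, det(B) is linear in p: det(B) = (-185)·p + (-741).
Set (-185)·p + (-741) = 184  ⇒  (-185)·p = 925  ⇒  p = -5.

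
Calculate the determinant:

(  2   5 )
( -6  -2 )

det = 2·(-2) − 5·(-6) = -4 − (-30) = 26

26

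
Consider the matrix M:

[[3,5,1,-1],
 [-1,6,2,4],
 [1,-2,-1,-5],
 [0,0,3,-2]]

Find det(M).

Expand along row 4 (it has 2 zeros):
  − (3) · M_43   where M_43 = det([3 5 -1; -1 6 4; 1 -2 -5]) = -67
  + (-2) · M_44   where M_44 = det([3 5 1; -1 6 2; 1 -2 -1]) = -5
det = (-1)·(3)·(-67) + (+1)·(-2)·(-5) = 211

211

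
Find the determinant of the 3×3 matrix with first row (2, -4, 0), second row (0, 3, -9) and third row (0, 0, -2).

-12

The matrix is upper triangular, so the determinant is the product of the diagonal entries:
det = (2) · (3) · (-2) = -12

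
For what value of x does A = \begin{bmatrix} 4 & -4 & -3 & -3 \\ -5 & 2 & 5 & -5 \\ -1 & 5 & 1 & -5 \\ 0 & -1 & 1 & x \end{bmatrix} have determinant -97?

Expanding along the column containing x, det(A) is linear in x: det(A) = (-23)·x + (-189).
Set (-23)·x + (-189) = -97  ⇒  (-23)·x = 92  ⇒  x = -4.

x = -4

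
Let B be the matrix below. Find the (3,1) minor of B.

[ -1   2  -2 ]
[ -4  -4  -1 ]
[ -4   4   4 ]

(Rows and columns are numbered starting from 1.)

Delete row 3 and column 1; the remaining 2×2 submatrix is [2 -2; -4 -1].
Its determinant is 2·(-1) − (-2)·(-4) = -10.

-10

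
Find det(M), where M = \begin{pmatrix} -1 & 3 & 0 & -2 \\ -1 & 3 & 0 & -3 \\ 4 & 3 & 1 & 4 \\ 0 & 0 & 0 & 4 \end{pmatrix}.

0

Expand along row 4 (it has 3 zeros):
  + (4) · M_44   where M_44 = det([-1 3 0; -1 3 0; 4 3 1]) = 0
det = (+1)·(4)·(0) = 0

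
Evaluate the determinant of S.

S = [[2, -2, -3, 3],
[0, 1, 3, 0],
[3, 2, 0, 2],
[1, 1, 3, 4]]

Expand along row 2 (it has 2 zeros):
  + (1) · M_22   where M_22 = det([2 -3 3; 3 0 2; 1 3 4]) = 45
  − (3) · M_23   where M_23 = det([2 -2 3; 3 2 2; 1 1 4]) = 35
det = (+1)·(1)·(45) + (-1)·(3)·(35) = -60

-60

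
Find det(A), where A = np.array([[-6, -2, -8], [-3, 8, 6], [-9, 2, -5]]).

Expand along row 1:
  + (-6) · |8 6; 2 -5| = (-6)·(-40 − 12) = 312
  − (-2) · |-3 6; -9 -5| = −(-2)·(15 − (-54)) = 138
  + (-8) · |-3 8; -9 2| = (-8)·(-6 − (-72)) = -528
Sum: (312) + (138) + (-528) = -78

|A| = -78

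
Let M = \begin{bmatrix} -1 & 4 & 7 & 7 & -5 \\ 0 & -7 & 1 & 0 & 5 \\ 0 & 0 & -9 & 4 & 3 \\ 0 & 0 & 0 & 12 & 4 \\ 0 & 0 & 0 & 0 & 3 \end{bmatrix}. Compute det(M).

-2268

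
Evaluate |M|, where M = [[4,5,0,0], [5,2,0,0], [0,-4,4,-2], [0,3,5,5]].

The determinant is -510.

M is block lower-triangular with a 2×2 block and a 2×2 block on the diagonal, so its determinant equals the product of the determinants of the diagonal blocks.
det of the 2×2 block = -17
det of the 2×2 block = 30
det = (-17)·(30) = -510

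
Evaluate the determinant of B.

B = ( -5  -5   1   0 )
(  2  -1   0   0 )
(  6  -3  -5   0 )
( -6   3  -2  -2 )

det(B) = 150

Expand along column 4 (it has 3 zeros):
  + (-2) · M_44   where M_44 = det([-5 -5 1; 2 -1 0; 6 -3 -5]) = -75
det = (+1)·(-2)·(-75) = 150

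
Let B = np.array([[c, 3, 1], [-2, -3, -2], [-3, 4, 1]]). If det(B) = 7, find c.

c = 0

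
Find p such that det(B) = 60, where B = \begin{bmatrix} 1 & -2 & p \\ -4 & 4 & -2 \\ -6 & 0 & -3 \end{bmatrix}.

Expanding along the row containing p, det(B) is linear in p: det(B) = (24)·p + (-12).
Set (24)·p + (-12) = 60  ⇒  (24)·p = 72  ⇒  p = 3.

p = 3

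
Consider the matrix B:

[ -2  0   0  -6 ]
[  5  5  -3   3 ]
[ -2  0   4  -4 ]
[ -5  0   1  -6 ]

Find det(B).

-340

Expand along column 2 (it has 3 zeros):
  + (5) · M_22   where M_22 = det([-2 0 -6; -2 4 -4; -5 1 -6]) = -68
det = (+1)·(5)·(-68) = -340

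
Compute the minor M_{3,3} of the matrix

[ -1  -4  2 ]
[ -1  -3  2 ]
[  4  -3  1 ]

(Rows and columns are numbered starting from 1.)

Delete row 3 and column 3; the remaining 2×2 submatrix is [-1 -4; -1 -3].
Its determinant is (-1)·(-3) − (-4)·(-1) = -1.

-1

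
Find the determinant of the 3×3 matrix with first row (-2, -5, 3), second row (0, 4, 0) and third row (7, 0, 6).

-132

Expand along row 2:
  + 4 · |-2 3; 7 6| = 4·(-12 − 21) = -132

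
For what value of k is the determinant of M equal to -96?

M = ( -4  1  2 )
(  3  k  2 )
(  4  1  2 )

7

Expanding along the row containing k, det(M) is linear in k: det(M) = (-16)·k + (16).
Set (-16)·k + (16) = -96  ⇒  (-16)·k = -112  ⇒  k = 7.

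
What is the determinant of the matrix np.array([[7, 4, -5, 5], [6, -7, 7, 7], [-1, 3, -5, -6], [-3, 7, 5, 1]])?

Expand along row 1:
  + (7) · M_11   where M_11 = det([-7 7 7; 3 -5 -6; 7 5 1]) = -140
  − (4) · M_12   where M_12 = det([6 7 7; -1 -5 -6; -3 5 1]) = 143
  + (-5) · M_13   where M_13 = det([6 -7 7; -1 3 -6; -3 7 1]) = 151
  − (5) · M_14   where M_14 = det([6 -7 7; -1 3 -5; -3 7 5]) = 174
det = (+1)·(7)·(-140) + (-1)·(4)·(143) + (+1)·(-5)·(151) + (-1)·(5)·(174) = -3177

-3177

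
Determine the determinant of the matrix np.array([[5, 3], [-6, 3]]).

det = 5·3 − 3·(-6) = 15 − (-18) = 33

The determinant is 33.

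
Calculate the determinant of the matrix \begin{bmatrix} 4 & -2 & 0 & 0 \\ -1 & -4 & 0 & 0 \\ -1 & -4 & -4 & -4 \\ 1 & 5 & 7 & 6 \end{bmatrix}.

The determinant is -72.

The matrix is block lower-triangular with a 2×2 block and a 2×2 block on the diagonal, so its determinant equals the product of the determinants of the diagonal blocks.
det of the 2×2 block = -18
det of the 2×2 block = 4
det = (-18)·(4) = -72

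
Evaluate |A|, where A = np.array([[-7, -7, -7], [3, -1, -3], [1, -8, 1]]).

378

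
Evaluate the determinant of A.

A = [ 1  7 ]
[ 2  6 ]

|A| = -8

det(A) = 1·6 − 7·2 = 6 − 14 = -8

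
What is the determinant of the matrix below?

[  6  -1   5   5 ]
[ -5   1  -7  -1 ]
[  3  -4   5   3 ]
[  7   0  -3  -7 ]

The determinant is 1258.

Expand along row 4 (it has 1 zero):
  − (7) · M_41   where M_41 = det([-1 5 5; 1 -7 -1; -4 5 3]) = -94
  − (-3) · M_43   where M_43 = det([6 -1 5; -5 1 -1; 3 -4 3]) = 67
  + (-7) · M_44   where M_44 = det([6 -1 5; -5 1 -7; 3 -4 5]) = -57
det = (-1)·(7)·(-94) + (-1)·(-3)·(67) + (+1)·(-7)·(-57) = 1258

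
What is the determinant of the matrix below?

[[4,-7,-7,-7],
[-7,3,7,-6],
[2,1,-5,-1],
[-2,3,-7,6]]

The determinant is 2934.

Expand along row 1:
  + (4) · M_11   where M_11 = det([3 7 -6; 1 -5 -1; 3 -7 6]) = -222
  − (-7) · M_12   where M_12 = det([-7 7 -6; 2 -5 -1; -2 -7 6]) = 333
  + (-7) · M_13   where M_13 = det([-7 3 -6; 2 1 -1; -2 3 6]) = -141
  − (-7) · M_14   where M_14 = det([-7 3 7; 2 1 -5; -2 3 -7]) = 72
det = (+1)·(4)·(-222) + (-1)·(-7)·(333) + (+1)·(-7)·(-141) + (-1)·(-7)·(72) = 2934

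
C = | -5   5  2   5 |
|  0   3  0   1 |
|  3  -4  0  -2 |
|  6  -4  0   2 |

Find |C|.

-84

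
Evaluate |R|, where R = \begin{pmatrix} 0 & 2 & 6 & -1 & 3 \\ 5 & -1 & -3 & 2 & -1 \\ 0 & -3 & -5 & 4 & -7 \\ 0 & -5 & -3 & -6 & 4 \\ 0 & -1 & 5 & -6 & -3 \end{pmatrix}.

The determinant is -6500.

Expand along column 1 (it has 4 zeros):
  − (5) · M_21   where M_21 = det([2 6 -1 3; -3 -5 4 -7; -5 -3 -6 4; -1 5 -6 -3]) = 1300
det = (-1)·(5)·(1300) = -6500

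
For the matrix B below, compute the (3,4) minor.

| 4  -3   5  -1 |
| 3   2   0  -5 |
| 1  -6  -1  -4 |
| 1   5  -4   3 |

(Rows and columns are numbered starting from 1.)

Delete row 3 and column 4; the remaining 3×3 submatrix is [4 -3 5; 3 2 0; 1 5 -4].
Its determinant is -3.

-3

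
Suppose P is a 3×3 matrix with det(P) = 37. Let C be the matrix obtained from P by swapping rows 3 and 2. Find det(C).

Swapping two rows multiplies the determinant by −1.
det(C) = (-1)·(37) = -37

-37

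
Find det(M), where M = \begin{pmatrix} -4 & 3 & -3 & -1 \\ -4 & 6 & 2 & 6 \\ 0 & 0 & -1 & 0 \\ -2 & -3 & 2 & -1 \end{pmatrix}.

det(M) = 120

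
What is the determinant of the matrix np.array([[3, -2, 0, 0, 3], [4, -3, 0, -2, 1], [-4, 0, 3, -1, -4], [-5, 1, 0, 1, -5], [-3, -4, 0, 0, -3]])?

Expand along column 3 (it has 4 zeros):
  + (3) · M_33   where M_33 = det([3 -2 0 3; 4 -3 -2 1; -5 1 1 -5; -3 -4 0 -3]) = -54
det = (+1)·(3)·(-54) = -162

The determinant is -162.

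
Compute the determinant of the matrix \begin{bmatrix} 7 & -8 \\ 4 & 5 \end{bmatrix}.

The determinant is 67.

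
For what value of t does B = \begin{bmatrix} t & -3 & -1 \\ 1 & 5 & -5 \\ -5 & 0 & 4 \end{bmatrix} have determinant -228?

-7

Expanding along the column containing t, det(B) is linear in t: det(B) = (20)·t + (-88).
Set (20)·t + (-88) = -228  ⇒  (20)·t = -140  ⇒  t = -7.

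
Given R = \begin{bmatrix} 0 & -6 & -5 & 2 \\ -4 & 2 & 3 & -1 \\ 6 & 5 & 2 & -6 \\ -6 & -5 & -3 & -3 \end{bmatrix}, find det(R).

80

Expand along row 1 (it has 1 zero):
  − (-6) · M_12   where M_12 = det([-4 3 -1; 6 2 -6; -6 -3 -3]) = 264
  + (-5) · M_13   where M_13 = det([-4 2 -1; 6 5 -6; -6 -5 -3]) = 288
  − (2) · M_14   where M_14 = det([-4 2 3; 6 5 2; -6 -5 -3]) = 32
det = (-1)·(-6)·(264) + (+1)·(-5)·(288) + (-1)·(2)·(32) = 80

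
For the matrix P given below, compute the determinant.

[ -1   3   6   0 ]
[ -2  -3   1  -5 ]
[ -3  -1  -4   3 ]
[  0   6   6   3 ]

|P| = 132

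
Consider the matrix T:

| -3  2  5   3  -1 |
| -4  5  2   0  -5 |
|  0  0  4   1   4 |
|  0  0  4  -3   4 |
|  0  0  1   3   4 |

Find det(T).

336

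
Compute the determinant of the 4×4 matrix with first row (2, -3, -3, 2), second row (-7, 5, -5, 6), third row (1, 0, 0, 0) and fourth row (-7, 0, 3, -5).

-66

Expand along row 3 (it has 3 zeros):
  + (1) · M_31   where M_31 = det([-3 -3 2; 5 -5 6; 0 3 -5]) = -66
det = (+1)·(1)·(-66) = -66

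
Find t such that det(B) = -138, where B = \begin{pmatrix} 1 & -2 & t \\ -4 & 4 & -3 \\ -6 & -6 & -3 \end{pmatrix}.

Expanding along the column containing t, det(B) is linear in t: det(B) = (48)·t + (-42).
Set (48)·t + (-42) = -138  ⇒  (48)·t = -96  ⇒  t = -2.

-2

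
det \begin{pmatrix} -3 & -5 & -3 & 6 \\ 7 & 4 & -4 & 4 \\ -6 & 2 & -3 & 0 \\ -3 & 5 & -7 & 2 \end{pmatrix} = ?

456

Expand along row 3 (it has 1 zero):
  + (-6) · M_31   where M_31 = det([-5 -3 6; 4 -4 4; 5 -7 2]) = -184
  − (2) · M_32   where M_32 = det([-3 -3 6; 7 -4 4; -3 -7 2]) = -348
  + (-3) · M_33   where M_33 = det([-3 -5 6; 7 4 4; -3 5 2]) = 448
det = (+1)·(-6)·(-184) + (-1)·(2)·(-348) + (+1)·(-3)·(448) = 456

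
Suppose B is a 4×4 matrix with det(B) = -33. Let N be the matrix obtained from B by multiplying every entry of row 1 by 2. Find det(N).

-66

Scaling one row by 2 multiplies the determinant by 2.
det(N) = (2)·(-33) = -66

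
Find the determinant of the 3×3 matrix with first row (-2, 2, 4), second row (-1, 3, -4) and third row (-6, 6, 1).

Expand along row 1:
  + (-2) · |3 -4; 6 1| = (-2)·(3 − (-24)) = -54
  − 2 · |-1 -4; -6 1| = −2·(-1 − 24) = 50
  + 4 · |-1 3; -6 6| = 4·(-6 − (-18)) = 48
Sum: (-54) + (50) + (48) = 44

The determinant is 44.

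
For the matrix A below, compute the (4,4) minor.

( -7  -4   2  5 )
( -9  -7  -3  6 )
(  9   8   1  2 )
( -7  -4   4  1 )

Delete row 4 and column 4; the remaining 3×3 submatrix is [-7 -4 2; -9 -7 -3; 9 8 1].
Its determinant is -65.

The minor is -65.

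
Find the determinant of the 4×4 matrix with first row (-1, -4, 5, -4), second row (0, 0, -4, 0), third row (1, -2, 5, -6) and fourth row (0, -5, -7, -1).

Expand along row 2 (it has 3 zeros):
  − (-4) · M_23   where M_23 = det([-1 -4 -4; 1 -2 -6; 0 -5 -1]) = 44
det = (-1)·(-4)·(44) = 176

The determinant is 176.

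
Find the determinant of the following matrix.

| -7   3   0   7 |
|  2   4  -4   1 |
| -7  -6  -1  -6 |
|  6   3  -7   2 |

Expand along row 1 (it has 1 zero):
  + (-7) · M_11   where M_11 = det([4 -4 1; -6 -1 -6; 3 -7 2]) = -107
  − (3) · M_12   where M_12 = det([2 -4 1; -7 -1 -6; 6 -7 2]) = 55
  − (7) · M_14   where M_14 = det([2 4 -4; -7 -6 -1; 6 3 -7]) = -190
det = (+1)·(-7)·(-107) + (-1)·(3)·(55) + (-1)·(7)·(-190) = 1914

1914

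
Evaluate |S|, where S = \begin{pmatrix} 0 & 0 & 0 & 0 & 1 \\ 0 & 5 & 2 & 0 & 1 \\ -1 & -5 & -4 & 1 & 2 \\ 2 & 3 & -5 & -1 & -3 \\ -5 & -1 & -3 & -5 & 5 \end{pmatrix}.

Expand along row 1 (it has 4 zeros):
  + (1) · M_15   where M_15 = det([0 5 2 0; -1 -5 -4 1; 2 3 -5 -1; -5 -1 -3 -5]) = 473
det = (+1)·(1)·(473) = 473

|S| = 473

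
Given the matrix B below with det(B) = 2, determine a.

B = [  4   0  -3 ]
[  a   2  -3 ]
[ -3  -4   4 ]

Expanding along the column containing a, det(B) is linear in a: det(B) = (12)·a + (-34).
Set (12)·a + (-34) = 2  ⇒  (12)·a = 36  ⇒  a = 3.

3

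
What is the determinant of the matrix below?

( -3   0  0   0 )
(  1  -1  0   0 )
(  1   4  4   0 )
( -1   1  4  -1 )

The determinant is -12.

The matrix is lower triangular, so the determinant is the product of the diagonal entries:
det = (-3) · (-1) · (4) · (-1) = -12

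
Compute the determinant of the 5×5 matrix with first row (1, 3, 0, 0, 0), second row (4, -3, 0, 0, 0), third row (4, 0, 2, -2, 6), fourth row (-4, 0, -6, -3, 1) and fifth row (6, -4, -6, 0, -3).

The matrix is block lower-triangular with a 2×2 block and a 3×3 block on the diagonal, so its determinant equals the product of the determinants of the diagonal blocks.
det of the 2×2 block = -15
det of the 3×3 block = -42
det = (-15)·(-42) = 630

630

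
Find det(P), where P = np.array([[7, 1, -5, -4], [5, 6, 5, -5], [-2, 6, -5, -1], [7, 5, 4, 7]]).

|P| = -7800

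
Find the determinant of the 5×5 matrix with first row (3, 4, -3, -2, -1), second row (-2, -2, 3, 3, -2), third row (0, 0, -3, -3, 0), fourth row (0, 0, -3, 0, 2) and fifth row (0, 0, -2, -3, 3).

The matrix is block upper-triangular with a 2×2 block and a 3×3 block on the diagonal, so its determinant equals the product of the determinants of the diagonal blocks.
det of the 2×2 block = 2
det of the 3×3 block = -33
det = (2)·(-33) = -66

The determinant is -66.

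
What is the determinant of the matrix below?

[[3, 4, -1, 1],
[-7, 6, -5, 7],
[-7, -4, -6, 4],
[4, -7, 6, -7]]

16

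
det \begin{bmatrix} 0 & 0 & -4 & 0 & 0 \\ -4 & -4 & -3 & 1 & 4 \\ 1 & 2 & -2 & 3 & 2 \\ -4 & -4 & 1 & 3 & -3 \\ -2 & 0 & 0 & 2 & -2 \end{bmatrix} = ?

The determinant is -880.

Expand along row 1 (it has 4 zeros):
  + (-4) · M_13   where M_13 = det([-4 -4 1 4; 1 2 3 2; -4 -4 3 -3; -2 0 2 -2]) = 220
det = (+1)·(-4)·(220) = -880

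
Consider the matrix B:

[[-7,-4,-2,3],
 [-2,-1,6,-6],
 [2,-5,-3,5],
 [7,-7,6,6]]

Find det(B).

-2589

Expand along row 1:
  + (-7) · M_11   where M_11 = det([-1 6 -6; -5 -3 5; -7 6 6]) = 324
  − (-4) · M_12   where M_12 = det([-2 6 -6; 2 -3 5; 7 6 6]) = 36
  + (-2) · M_13   where M_13 = det([-2 -1 -6; 2 -5 5; 7 -7 6]) = -159
  − (3) · M_14   where M_14 = det([-2 -1 6; 2 -5 -3; 7 -7 6]) = 261
det = (+1)·(-7)·(324) + (-1)·(-4)·(36) + (+1)·(-2)·(-159) + (-1)·(3)·(261) = -2589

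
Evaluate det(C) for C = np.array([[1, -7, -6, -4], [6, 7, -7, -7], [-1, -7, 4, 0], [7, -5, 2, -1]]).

det(C) = 2860

Expand along row 3 (it has 1 zero):
  + (-1) · M_31   where M_31 = det([-7 -6 -4; 7 -7 -7; -5 2 -1]) = -315
  − (-7) · M_32   where M_32 = det([1 -6 -4; 6 -7 -7; 7 2 -1]) = 35
  + (4) · M_33   where M_33 = det([1 -7 -4; 6 7 -7; 7 -5 -1]) = 575
det = (+1)·(-1)·(-315) + (-1)·(-7)·(35) + (+1)·(4)·(575) = 2860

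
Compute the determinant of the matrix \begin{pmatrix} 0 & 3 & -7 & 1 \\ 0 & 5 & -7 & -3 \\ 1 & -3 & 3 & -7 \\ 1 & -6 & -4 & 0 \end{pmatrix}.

Expand along column 1 (it has 2 zeros):
  + (1) · M_31   where M_31 = det([3 -7 1; 5 -7 -3; -6 -4 0]) = -224
  − (1) · M_41   where M_41 = det([3 -7 1; 5 -7 -3; -3 3 -7]) = -140
det = (+1)·(1)·(-224) + (-1)·(1)·(-140) = -84

-84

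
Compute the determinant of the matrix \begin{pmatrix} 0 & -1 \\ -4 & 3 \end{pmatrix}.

det = 0·3 − (-1)·(-4) = 0 − 4 = -4

-4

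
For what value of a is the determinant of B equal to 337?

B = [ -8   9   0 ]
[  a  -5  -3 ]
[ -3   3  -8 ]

9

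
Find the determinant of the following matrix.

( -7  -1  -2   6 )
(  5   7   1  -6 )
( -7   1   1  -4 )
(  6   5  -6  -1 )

Expand along row 1:
  + (-7) · M_11   where M_11 = det([7 1 -6; 1 1 -4; 5 -6 -1]) = -128
  − (-1) · M_12   where M_12 = det([5 1 -6; -7 1 -4; 6 -6 -1]) = -372
  + (-2) · M_13   where M_13 = det([5 7 -6; -7 1 -4; 6 5 -1]) = 124
  − (6) · M_14   where M_14 = det([5 7 1; -7 1 1; 6 5 -6]) = -348
det = (+1)·(-7)·(-128) + (-1)·(-1)·(-372) + (+1)·(-2)·(124) + (-1)·(6)·(-348) = 2364

2364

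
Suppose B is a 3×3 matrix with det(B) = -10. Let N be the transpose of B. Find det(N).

det(Bᵀ) = det(B).
det(N) = (1)·(-10) = -10

det(N) = -10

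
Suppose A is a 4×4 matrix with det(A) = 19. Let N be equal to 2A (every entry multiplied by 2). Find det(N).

For a 4×4 matrix, det(2A) = 2^4·det(A) = 16·det(A).
det(N) = (16)·(19) = 304

304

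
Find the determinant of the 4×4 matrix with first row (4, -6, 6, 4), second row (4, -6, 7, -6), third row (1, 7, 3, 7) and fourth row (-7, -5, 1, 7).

The determinant is -5688.

Expand along row 1:
  + (4) · M_11   where M_11 = det([-6 7 -6; 7 3 7; -5 1 7]) = -804
  − (-6) · M_12   where M_12 = det([4 7 -6; 1 3 7; -7 1 7]) = -468
  + (6) · M_13   where M_13 = det([4 -6 -6; 1 7 7; -7 -5 7]) = 408
  − (4) · M_14   where M_14 = det([4 -6 7; 1 7 3; -7 -5 1]) = 528
det = (+1)·(4)·(-804) + (-1)·(-6)·(-468) + (+1)·(6)·(408) + (-1)·(4)·(528) = -5688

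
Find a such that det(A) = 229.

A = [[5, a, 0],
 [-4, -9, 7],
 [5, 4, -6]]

Expanding along the row containing a, det(A) is linear in a: det(A) = (11)·a + (130).
Set (11)·a + (130) = 229  ⇒  (11)·a = 99  ⇒  a = 9.

9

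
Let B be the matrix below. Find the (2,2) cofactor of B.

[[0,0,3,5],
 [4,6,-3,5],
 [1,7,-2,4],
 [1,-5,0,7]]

The cofactor is 1.

Delete row 2 and column 2; the remaining 3×3 submatrix is [0 3 5; 1 -2 4; 1 0 7].
Its determinant is 1.
The cofactor carries sign (−1)^(2+2) = +1, so C_{2,2} = +(1) = 1.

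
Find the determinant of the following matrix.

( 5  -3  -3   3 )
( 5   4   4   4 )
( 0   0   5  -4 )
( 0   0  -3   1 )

The matrix is block upper-triangular with a 2×2 block and a 2×2 block on the diagonal, so its determinant equals the product of the determinants of the diagonal blocks.
det of the 2×2 block = 35
det of the 2×2 block = -7
det = (35)·(-7) = -245

-245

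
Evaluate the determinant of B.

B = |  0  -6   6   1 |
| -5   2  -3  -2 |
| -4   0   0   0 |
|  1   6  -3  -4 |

The determinant is 192.

Expand along row 3 (it has 3 zeros):
  + (-4) · M_31   where M_31 = det([-6 6 1; 2 -3 -2; 6 -3 -4]) = -48
det = (+1)·(-4)·(-48) = 192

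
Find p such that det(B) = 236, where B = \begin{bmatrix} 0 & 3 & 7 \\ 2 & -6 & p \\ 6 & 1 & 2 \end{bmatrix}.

p = -1

Expanding along the column containing p, det(B) is linear in p: det(B) = (18)·p + (254).
Set (18)·p + (254) = 236  ⇒  (18)·p = -18  ⇒  p = -1.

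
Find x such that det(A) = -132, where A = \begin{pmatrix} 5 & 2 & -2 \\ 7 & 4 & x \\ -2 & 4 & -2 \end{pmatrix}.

Expanding along the row containing x, det(A) is linear in x: det(A) = (-24)·x + (-84).
Set (-24)·x + (-84) = -132  ⇒  (-24)·x = -48  ⇒  x = 2.

2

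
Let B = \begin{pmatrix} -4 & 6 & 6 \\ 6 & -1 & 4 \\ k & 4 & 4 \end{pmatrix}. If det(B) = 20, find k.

k = -2

Expanding along the row containing k, det(B) is linear in k: det(B) = (30)·k + (80).
Set (30)·k + (80) = 20  ⇒  (30)·k = -60  ⇒  k = -2.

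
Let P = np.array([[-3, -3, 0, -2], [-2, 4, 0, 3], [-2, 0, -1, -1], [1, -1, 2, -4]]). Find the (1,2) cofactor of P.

21

Delete row 1 and column 2; the remaining 3×3 submatrix is [-2 0 3; -2 -1 -1; 1 2 -4].
Its determinant is -21.
The cofactor carries sign (−1)^(1+2) = −1, so C_{1,2} = −(-21) = 21.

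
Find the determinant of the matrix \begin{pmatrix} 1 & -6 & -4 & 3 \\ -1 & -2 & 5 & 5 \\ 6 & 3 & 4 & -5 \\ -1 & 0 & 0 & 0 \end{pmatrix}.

181

Expand along row 4 (it has 3 zeros):
  − (-1) · M_41   where M_41 = det([-6 -4 3; -2 5 5; 3 4 -5]) = 181
det = (-1)·(-1)·(181) = 181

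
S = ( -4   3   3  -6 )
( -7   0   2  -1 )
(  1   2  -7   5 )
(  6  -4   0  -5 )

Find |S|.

Expand along row 2 (it has 1 zero):
  − (-7) · M_21   where M_21 = det([3 3 -6; 2 -7 5; -4 0 -5]) = 243
  − (2) · M_23   where M_23 = det([-4 3 -6; 1 2 5; 6 -4 -5]) = 161
  + (-1) · M_24   where M_24 = det([-4 3 3; 1 2 -7; 6 -4 0]) = -62
det = (-1)·(-7)·(243) + (-1)·(2)·(161) + (+1)·(-1)·(-62) = 1441

1441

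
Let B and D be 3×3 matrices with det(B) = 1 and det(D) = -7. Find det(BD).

det(BD) = det(B)·det(D) = (1)·(-7) = -7

det(BD) = -7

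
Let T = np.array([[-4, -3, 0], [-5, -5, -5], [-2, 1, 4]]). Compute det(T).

-30

Expand along column 3:
  − (-5) · |-4 -3; -2 1| = −(-5)·(-4 − 6) = -50
  + 4 · |-4 -3; -5 -5| = 4·(20 − 15) = 20
Sum: (-50) + (20) = -30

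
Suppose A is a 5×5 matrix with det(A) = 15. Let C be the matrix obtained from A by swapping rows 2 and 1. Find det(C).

Swapping two rows multiplies the determinant by −1.
det(C) = (-1)·(15) = -15

det(C) = -15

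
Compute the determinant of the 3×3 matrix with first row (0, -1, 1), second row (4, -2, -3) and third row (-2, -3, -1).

-26

Expand along row 1:
  − (-1) · |4 -3; -2 -1| = −(-1)·(-4 − 6) = -10
  + 1 · |4 -2; -2 -3| = 1·(-12 − 4) = -16
Sum: (-10) + (-16) = -26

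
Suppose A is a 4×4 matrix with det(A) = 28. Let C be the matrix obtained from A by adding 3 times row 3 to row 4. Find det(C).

det(C) = 28

Adding a multiple of one row to another leaves the determinant unchanged.
det(C) = (1)·(28) = 28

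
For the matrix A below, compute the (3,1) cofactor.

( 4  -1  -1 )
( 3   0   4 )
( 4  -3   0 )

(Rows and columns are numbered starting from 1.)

-4

Delete row 3 and column 1; the remaining 2×2 submatrix is [-1 -1; 0 4].
Its determinant is (-1)·4 − (-1)·0 = -4.
The cofactor carries sign (−1)^(3+1) = +1, so C_{3,1} = +(-4) = -4.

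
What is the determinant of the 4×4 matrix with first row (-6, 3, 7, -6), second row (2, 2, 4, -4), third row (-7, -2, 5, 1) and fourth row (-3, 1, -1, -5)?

642

Expand along row 1:
  + (-6) · M_11   where M_11 = det([2 4 -4; -2 5 1; 1 -1 -5]) = -72
  − (3) · M_12   where M_12 = det([2 4 -4; -7 5 1; -3 -1 -5]) = -288
  + (7) · M_13   where M_13 = det([2 2 -4; -7 -2 1; -3 1 -5]) = -6
  − (-6) · M_14   where M_14 = det([2 2 4; -7 -2 5; -3 1 -1]) = -102
det = (+1)·(-6)·(-72) + (-1)·(3)·(-288) + (+1)·(7)·(-6) + (-1)·(-6)·(-102) = 642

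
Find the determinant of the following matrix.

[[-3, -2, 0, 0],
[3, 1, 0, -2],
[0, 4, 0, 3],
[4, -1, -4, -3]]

Expand along column 3 (it has 3 zeros):
  − (-4) · M_43   where M_43 = det([-3 -2 0; 3 1 -2; 0 4 3]) = -15
det = (-1)·(-4)·(-15) = -60

The determinant is -60.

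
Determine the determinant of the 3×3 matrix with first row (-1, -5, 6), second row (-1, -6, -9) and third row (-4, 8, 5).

Expand along column 1:
  + (-1) · |-6 -9; 8 5| = (-1)·(-30 − (-72)) = -42
  − (-1) · |-5 6; 8 5| = −(-1)·(-25 − 48) = -73
  + (-4) · |-5 6; -6 -9| = (-4)·(45 − (-36)) = -324
Sum: (-42) + (-73) + (-324) = -439

-439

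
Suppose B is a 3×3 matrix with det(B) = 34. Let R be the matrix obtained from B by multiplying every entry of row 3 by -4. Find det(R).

-136

Scaling one row by -4 multiplies the determinant by -4.
det(R) = (-4)·(34) = -136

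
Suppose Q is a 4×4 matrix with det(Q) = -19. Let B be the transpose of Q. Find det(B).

det(B) = -19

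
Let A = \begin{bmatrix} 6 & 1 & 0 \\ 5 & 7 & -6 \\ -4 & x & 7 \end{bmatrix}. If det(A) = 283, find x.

Expanding along the column containing x, det(A) is linear in x: det(A) = (36)·x + (283).
Set (36)·x + (283) = 283  ⇒  (36)·x = 0  ⇒  x = 0.

0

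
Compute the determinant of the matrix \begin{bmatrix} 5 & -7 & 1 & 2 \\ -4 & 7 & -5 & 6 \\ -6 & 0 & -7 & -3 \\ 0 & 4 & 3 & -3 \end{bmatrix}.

Expand along row 3 (it has 1 zero):
  + (-6) · M_31   where M_31 = det([-7 1 2; 7 -5 6; 4 3 -3]) = 148
  + (-7) · M_33   where M_33 = det([5 -7 2; -4 7 6; 0 4 -3]) = -173
  − (-3) · M_34   where M_34 = det([5 -7 1; -4 7 -5; 0 4 3]) = 105
det = (+1)·(-6)·(148) + (+1)·(-7)·(-173) + (-1)·(-3)·(105) = 638

638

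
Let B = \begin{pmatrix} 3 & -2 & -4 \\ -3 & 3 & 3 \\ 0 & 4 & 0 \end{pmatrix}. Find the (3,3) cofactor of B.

The cofactor is 3.

Delete row 3 and column 3; the remaining 2×2 submatrix is [3 -2; -3 3].
Its determinant is 3·3 − (-2)·(-3) = 3.
The cofactor carries sign (−1)^(3+3) = +1, so C_{3,3} = +(3) = 3.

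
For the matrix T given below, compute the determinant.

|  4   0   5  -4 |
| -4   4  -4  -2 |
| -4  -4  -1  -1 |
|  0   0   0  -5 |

det(T) = -400

Expand along row 4 (it has 3 zeros):
  + (-5) · M_44   where M_44 = det([4 0 5; -4 4 -4; -4 -4 -1]) = 80
det = (+1)·(-5)·(80) = -400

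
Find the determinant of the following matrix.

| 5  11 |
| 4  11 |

det = 5·11 − 11·4 = 55 − 44 = 11

11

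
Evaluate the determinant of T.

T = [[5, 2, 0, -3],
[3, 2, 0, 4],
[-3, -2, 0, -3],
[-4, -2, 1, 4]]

-4

Expand along column 3 (it has 3 zeros):
  − (1) · M_43   where M_43 = det([5 2 -3; 3 2 4; -3 -2 -3]) = 4
det = (-1)·(1)·(4) = -4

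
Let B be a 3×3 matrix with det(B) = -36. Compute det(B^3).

det(B^3) = (det B)^3 = (-36)^3 = -46656

-46656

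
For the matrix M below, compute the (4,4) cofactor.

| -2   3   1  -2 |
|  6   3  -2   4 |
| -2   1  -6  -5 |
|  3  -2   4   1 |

Delete row 4 and column 4; the remaining 3×3 submatrix is [-2 3 1; 6 3 -2; -2 1 -6].
Its determinant is 164.
The cofactor carries sign (−1)^(4+4) = +1, so C_{4,4} = +(164) = 164.

164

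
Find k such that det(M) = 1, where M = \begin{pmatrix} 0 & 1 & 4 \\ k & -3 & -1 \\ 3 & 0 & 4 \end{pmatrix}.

k = 8

Expanding along the row containing k, det(M) is linear in k: det(M) = (-4)·k + (33).
Set (-4)·k + (33) = 1  ⇒  (-4)·k = -32  ⇒  k = 8.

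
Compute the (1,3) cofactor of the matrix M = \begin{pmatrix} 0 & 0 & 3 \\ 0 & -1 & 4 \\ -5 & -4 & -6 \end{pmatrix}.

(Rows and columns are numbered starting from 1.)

-5

Delete row 1 and column 3; the remaining 2×2 submatrix is [0 -1; -5 -4].
Its determinant is 0·(-4) − (-1)·(-5) = -5.
The cofactor carries sign (−1)^(1+3) = +1, so C_{1,3} = +(-5) = -5.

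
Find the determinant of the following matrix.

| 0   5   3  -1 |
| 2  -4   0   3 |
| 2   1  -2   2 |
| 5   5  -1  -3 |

Expand along row 1 (it has 1 zero):
  − (5) · M_12   where M_12 = det([2 0 3; 2 -2 2; 5 -1 -3]) = 40
  + (3) · M_13   where M_13 = det([2 -4 3; 2 1 2; 5 5 -3]) = -75
  − (-1) · M_14   where M_14 = det([2 -4 0; 2 1 -2; 5 5 -1]) = 50
det = (-1)·(5)·(40) + (+1)·(3)·(-75) + (-1)·(-1)·(50) = -375

-375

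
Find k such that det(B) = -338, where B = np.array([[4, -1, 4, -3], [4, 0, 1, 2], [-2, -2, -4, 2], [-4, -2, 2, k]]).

k = 1

Expanding along the row containing k, det(B) is linear in k: det(B) = (-38)·k + (-300).
Set (-38)·k + (-300) = -338  ⇒  (-38)·k = -38  ⇒  k = 1.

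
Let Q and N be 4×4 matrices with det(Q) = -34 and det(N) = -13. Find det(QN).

442

det(QN) = det(Q)·det(N) = (-34)·(-13) = 442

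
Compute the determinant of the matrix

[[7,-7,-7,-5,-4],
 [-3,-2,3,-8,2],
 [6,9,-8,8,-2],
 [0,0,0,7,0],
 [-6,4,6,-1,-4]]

-3696

Expand along row 4 (it has 4 zeros):
  + (7) · M_44   where M_44 = det([7 -7 -7 -4; -3 -2 3 2; 6 9 -8 -2; -6 4 6 -4]) = -528
det = (+1)·(7)·(-528) = -3696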